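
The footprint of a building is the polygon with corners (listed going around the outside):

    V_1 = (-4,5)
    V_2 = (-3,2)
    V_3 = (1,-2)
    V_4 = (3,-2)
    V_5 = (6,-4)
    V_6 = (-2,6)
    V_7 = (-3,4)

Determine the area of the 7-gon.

27

Apply the shoelace (surveyor's) formula: 2A = Σ (x_i·y_{i+1} − x_{i+1}·y_i), indices taken mod 7.
Cross-terms: 7, 4, 4, 0, 28, 10, 1  ⇒  Σ = 54
Area = |Σ|/2 = 27.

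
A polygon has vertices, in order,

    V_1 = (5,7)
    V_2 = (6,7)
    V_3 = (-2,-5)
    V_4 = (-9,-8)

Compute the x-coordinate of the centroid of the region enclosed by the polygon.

Apply the surveyor's formula. First the cross-terms c_i = x_i·y_{i+1} − x_{i+1}·y_i:
  -7, -16, -29, -23  ⇒  2A = -75, A = -37.5.
Then Σ (x_i + x_{i+1})·c_i = 270, so x̄ = 270 / (6·(-37.5)) = -1.2.

-1.2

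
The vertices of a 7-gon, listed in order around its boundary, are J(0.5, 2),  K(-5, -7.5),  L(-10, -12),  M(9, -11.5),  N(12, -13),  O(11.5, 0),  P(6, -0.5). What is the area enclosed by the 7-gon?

Cross-terms: 6.25, -15, 223, 21, 149.5, -5.75, 12.25  ⇒  Σ = 391.25
Area = |Σ|/2 = 195.625.

195.625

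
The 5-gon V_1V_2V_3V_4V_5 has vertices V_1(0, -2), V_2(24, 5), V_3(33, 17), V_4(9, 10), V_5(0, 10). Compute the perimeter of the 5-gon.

|V_1V_2| = √((24)² + (7)²) = √625 = 25
|V_2V_3| = √((9)² + (12)²) = √225 = 15
|V_3V_4| = √((-24)² + (-7)²) = √625 = 25
|V_4V_5| = √((-9)² + (0)²) = √81 = 9
|V_5V_1| = √((0)² + (-12)²) = √144 = 12
Perimeter = 25 + 15 + 25 + 9 + 12 = 86.

86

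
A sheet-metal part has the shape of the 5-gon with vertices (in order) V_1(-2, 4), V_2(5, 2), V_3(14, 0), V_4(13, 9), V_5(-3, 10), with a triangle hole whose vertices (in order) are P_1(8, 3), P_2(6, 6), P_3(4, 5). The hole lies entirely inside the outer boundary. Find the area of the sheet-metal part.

Outer boundary:
Apply the shoelace formula: 2A = Σ (x_i·y_{i+1} − x_{i+1}·y_i), indices taken mod 5.
Σ = (-24) + (-28) + (126) + (157) + (8) = 239
Area = |Σ|/2 = 119.5.
Hole:
Cross-terms: 30, 6, -28  ⇒  Σ = 8
Area = |Σ|/2 = 4.
Net area = 119.5 − 4 = 115.5.

115.5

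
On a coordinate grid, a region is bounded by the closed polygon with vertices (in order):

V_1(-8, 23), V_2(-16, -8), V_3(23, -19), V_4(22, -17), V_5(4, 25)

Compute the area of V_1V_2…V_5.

928.5

Cross-terms: 432, 488, 27, 618, 292  ⇒  Σ = 1857
Area = |Σ|/2 = 928.5.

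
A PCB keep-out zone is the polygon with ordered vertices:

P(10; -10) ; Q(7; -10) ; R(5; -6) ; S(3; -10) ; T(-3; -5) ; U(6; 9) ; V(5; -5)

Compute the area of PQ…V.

Apply the surveyor's formula: 2A = Σ (x_i·y_{i+1} − x_{i+1}·y_i), indices taken mod 7.
Σ = (-30) + (8) + (-32) + (-45) + (3) + (-75) + (0) = -171
Area = |Σ|/2 = 85.5.

85.5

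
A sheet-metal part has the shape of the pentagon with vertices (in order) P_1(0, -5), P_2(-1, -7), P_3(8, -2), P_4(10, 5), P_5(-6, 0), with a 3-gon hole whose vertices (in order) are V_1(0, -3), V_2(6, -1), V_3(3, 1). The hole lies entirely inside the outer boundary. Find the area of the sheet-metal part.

Outer boundary:
Apply the shoelace formula: 2A = Σ (x_i·y_{i+1} − x_{i+1}·y_i), indices taken mod 5.
P_1→P_2: (0)(-7) − (-1)(-5) = -5
P_2→P_3: (-1)(-2) − (8)(-7) = 58
P_3→P_4: (8)(5) − (10)(-2) = 60
P_4→P_5: (10)(0) − (-6)(5) = 30
P_5→P_1: (-6)(-5) − (0)(0) = 30
Σ = 173
Area = |Σ|/2 = 86.5.
Hole:
Apply the shoelace (surveyor's) formula: 2A = Σ (x_i·y_{i+1} − x_{i+1}·y_i), indices taken mod 3.
V_1→V_2: (0)(-1) − (6)(-3) = 18
V_2→V_3: (6)(1) − (3)(-1) = 9
V_3→V_1: (3)(-3) − (0)(1) = -9
Σ = 18
Area = |Σ|/2 = 9.
Net area = 86.5 − 9 = 77.5.

77.5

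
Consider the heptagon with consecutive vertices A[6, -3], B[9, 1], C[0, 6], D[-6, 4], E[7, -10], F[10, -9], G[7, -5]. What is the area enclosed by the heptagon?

A→B: (6)(1) − (9)(-3) = 33
B→C: (9)(6) − (0)(1) = 54
C→D: (0)(4) − (-6)(6) = 36
D→E: (-6)(-10) − (7)(4) = 32
E→F: (7)(-9) − (10)(-10) = 37
F→G: (10)(-5) − (7)(-9) = 13
G→A: (7)(-3) − (6)(-5) = 9
Σ = 214
Area = |Σ|/2 = 107.

107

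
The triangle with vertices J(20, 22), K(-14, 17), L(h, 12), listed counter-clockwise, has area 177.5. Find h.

23

The doubled signed area Σ (x_i y_{i+1} − x_{i+1} y_i) is linear in h.
With h=0 it equals 240; the coefficient of h is 5 (from the two edges through L).
So 5·h + 240 = 2·177.5 = 355 ⇒ h = 23.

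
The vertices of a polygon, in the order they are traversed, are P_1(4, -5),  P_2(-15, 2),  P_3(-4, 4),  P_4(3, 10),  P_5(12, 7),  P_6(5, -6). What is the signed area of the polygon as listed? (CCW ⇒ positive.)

-189

Σ = (-67) + (-52) + (-52) + (-99) + (-107) + (-1) = -378
Signed area = Σ/2 = -189 (negative ⇒ clockwise traversal).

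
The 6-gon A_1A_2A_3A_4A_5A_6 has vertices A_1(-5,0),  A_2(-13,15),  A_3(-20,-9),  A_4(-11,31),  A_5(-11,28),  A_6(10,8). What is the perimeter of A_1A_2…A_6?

|A_1A_2| = √((-8)² + (15)²) = √289 = 17
|A_2A_3| = √((-7)² + (-24)²) = √625 = 25
|A_3A_4| = √((9)² + (40)²) = √1681 = 41
|A_4A_5| = √((0)² + (-3)²) = √9 = 3
|A_5A_6| = √((21)² + (-20)²) = √841 = 29
|A_6A_1| = √((-15)² + (-8)²) = √289 = 17
Perimeter = 17 + 25 + 41 + 3 + 29 + 17 = 132.

132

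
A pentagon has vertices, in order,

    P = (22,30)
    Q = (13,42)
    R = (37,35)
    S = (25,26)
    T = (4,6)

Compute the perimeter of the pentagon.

|PQ| = √((-9)² + (12)²) = √225 = 15
|QR| = √((24)² + (-7)²) = √625 = 25
|RS| = √((-12)² + (-9)²) = √225 = 15
|ST| = √((-21)² + (-20)²) = √841 = 29
|TP| = √((18)² + (24)²) = √900 = 30
Perimeter = 15 + 25 + 15 + 29 + 30 = 114.

114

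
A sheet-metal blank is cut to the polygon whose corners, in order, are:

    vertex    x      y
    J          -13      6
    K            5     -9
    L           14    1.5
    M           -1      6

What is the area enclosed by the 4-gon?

189

Apply the shoelace (surveyor's) formula: 2A = Σ (x_i·y_{i+1} − x_{i+1}·y_i), indices taken mod 4.
Σ = (87) + (133.5) + (85.5) + (72) = 378
Area = |Σ|/2 = 189.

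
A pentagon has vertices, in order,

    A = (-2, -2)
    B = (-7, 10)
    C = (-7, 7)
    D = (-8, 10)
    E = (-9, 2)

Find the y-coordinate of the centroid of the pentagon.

Apply the shoelace formula. First the cross-terms c_i = x_i·y_{i+1} − x_{i+1}·y_i:
  -34, 21, -14, 74, 22  ⇒  2A = 69, A = 34.5.
Then Σ (y_i + y_{i+1})·c_i = 735, so ȳ = 735 / (6·34.5) = 245/69.

245/69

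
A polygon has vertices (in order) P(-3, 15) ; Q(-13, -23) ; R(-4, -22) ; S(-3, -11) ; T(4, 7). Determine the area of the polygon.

Apply the surveyor's formula: 2A = Σ (x_i·y_{i+1} − x_{i+1}·y_i), indices taken mod 5.
Σ = (264) + (194) + (-22) + (23) + (81) = 540
Area = |Σ|/2 = 270.

270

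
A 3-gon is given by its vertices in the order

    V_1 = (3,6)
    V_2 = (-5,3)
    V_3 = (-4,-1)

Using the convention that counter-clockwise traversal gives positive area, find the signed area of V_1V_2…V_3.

17.5

Apply the shoelace formula: 2A = Σ (x_i·y_{i+1} − x_{i+1}·y_i), indices taken mod 3.
Σ = (39) + (17) + (-21) = 35
Signed area = Σ/2 = 17.5 (positive ⇒ counter-clockwise traversal).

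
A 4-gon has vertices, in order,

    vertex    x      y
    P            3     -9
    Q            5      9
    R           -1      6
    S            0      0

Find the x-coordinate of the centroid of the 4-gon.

Apply the shoelace formula. First the cross-terms c_i = x_i·y_{i+1} − x_{i+1}·y_i:
  72, 39, 0, 0  ⇒  2A = 111, A = 55.5.
Then Σ (x_i + x_{i+1})·c_i = 732, so x̄ = 732 / (6·55.5) = 244/111.

244/111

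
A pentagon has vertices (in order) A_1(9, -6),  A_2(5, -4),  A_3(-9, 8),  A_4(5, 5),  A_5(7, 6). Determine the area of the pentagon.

Σ = (-6) + (4) + (-85) + (-5) + (-96) = -188
Area = |Σ|/2 = 94.

94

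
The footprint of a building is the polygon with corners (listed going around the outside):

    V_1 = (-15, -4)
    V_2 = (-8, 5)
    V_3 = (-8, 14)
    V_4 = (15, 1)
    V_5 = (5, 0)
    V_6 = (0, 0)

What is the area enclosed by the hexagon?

201

Apply the surveyor's formula: 2A = Σ (x_i·y_{i+1} − x_{i+1}·y_i), indices taken mod 6.
Cross-terms: -107, -72, -218, -5, 0, 0  ⇒  Σ = -402
Area = |Σ|/2 = 201.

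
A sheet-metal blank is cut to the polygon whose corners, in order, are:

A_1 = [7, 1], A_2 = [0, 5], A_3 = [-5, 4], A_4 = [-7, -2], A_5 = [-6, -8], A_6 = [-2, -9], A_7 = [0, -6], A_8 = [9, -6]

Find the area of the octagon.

148.5

Cross-terms: 35, 25, 38, 44, 38, 12, 54, 51  ⇒  Σ = 297
Area = |Σ|/2 = 148.5.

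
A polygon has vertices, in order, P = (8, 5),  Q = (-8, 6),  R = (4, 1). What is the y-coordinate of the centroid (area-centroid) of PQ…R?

4

Apply the shoelace formula. First the cross-terms c_i = x_i·y_{i+1} − x_{i+1}·y_i:
  88, -32, 12  ⇒  2A = 68, A = 34.
Then Σ (y_i + y_{i+1})·c_i = 816, so ȳ = 816 / (6·34) = 4.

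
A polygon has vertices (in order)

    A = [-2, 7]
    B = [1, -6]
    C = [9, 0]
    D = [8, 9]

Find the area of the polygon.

107

Σ = (5) + (54) + (81) + (74) = 214
Area = |Σ|/2 = 107.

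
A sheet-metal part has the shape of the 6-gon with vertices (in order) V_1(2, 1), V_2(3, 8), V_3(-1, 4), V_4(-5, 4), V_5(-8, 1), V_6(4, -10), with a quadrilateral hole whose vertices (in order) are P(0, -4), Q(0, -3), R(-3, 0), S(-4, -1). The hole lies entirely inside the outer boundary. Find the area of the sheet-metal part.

Outer boundary:
V_1→V_2: (2)(8) − (3)(1) = 13
V_2→V_3: (3)(4) − (-1)(8) = 20
V_3→V_4: (-1)(4) − (-5)(4) = 16
V_4→V_5: (-5)(1) − (-8)(4) = 27
V_5→V_6: (-8)(-10) − (4)(1) = 76
V_6→V_1: (4)(1) − (2)(-10) = 24
Σ = 176
Area = |Σ|/2 = 88.
Hole:
Apply Gauss's area formula: 2A = Σ (x_i·y_{i+1} − x_{i+1}·y_i), indices taken mod 4.
P→Q: (0)(-3) − (0)(-4) = 0
Q→R: (0)(0) − (-3)(-3) = -9
R→S: (-3)(-1) − (-4)(0) = 3
S→P: (-4)(-4) − (0)(-1) = 16
Σ = 10
Area = |Σ|/2 = 5.
Net area = 88 − 5 = 83.

83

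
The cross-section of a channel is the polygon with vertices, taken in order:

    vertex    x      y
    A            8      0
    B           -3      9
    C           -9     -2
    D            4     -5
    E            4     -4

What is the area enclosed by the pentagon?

Apply the shoelace (surveyor's) formula: 2A = Σ (x_i·y_{i+1} − x_{i+1}·y_i), indices taken mod 5.
A→B: (8)(9) − (-3)(0) = 72
B→C: (-3)(-2) − (-9)(9) = 87
C→D: (-9)(-5) − (4)(-2) = 53
D→E: (4)(-4) − (4)(-5) = 4
E→A: (4)(0) − (8)(-4) = 32
Σ = 248
Area = |Σ|/2 = 124.

124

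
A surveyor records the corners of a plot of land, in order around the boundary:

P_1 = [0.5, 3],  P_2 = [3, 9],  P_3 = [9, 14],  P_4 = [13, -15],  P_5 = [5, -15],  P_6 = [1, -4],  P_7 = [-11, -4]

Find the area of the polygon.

Apply the shoelace (surveyor's) formula: 2A = Σ (x_i·y_{i+1} − x_{i+1}·y_i), indices taken mod 7.
Cross-terms: -4.5, -39, -317, -120, -5, -48, -31  ⇒  Σ = -564.5
Area = |Σ|/2 = 282.25.

282.25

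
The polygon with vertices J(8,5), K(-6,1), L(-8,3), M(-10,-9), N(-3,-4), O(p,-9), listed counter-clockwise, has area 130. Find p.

The doubled signed area Σ (x_i y_{i+1} − x_{i+1} y_i) is linear in p.
With p=0 it equals 242; the coefficient of p is 9 (from the two edges through O).
So 9·p + 242 = 2·130 = 260 ⇒ p = 2.

2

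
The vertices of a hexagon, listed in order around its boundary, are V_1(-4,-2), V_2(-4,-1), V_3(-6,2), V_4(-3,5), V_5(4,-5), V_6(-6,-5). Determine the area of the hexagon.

Apply the shoelace formula: 2A = Σ (x_i·y_{i+1} − x_{i+1}·y_i), indices taken mod 6.
Σ = (-4) + (-14) + (-24) + (-5) + (-50) + (-8) = -105
Area = |Σ|/2 = 52.5.

52.5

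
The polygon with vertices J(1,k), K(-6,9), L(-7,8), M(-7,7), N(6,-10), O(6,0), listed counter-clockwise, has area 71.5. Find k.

Write out the shoelace sum; only the two edges meeting at J involve k:
2·Area = [(6·k − 1·0) + (1·9 − (-6)·k)] + 110
       = 12·k + 119 = 143
⇒ k = 2.

2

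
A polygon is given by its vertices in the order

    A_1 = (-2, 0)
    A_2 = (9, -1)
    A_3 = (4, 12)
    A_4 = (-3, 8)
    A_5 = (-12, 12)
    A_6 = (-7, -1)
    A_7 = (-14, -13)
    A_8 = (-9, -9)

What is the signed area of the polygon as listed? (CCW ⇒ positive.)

203

Σ = (2) + (112) + (68) + (60) + (96) + (77) + (9) + (-18) = 406
Signed area = Σ/2 = 203 (positive ⇒ counter-clockwise traversal).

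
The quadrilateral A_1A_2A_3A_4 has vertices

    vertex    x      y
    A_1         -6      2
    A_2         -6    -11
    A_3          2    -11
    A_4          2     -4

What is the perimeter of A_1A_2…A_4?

|A_1A_2| = √((0)² + (-13)²) = √169 = 13
|A_2A_3| = √((8)² + (0)²) = √64 = 8
|A_3A_4| = √((0)² + (7)²) = √49 = 7
|A_4A_1| = √((-8)² + (6)²) = √100 = 10
Perimeter = 13 + 8 + 7 + 10 = 38.

38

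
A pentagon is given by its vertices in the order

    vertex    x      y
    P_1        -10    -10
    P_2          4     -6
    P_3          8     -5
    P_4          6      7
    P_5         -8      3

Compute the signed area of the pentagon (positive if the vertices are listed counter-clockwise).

Σ = (100) + (28) + (86) + (74) + (110) = 398
Signed area = Σ/2 = 199 (positive ⇒ counter-clockwise traversal).

199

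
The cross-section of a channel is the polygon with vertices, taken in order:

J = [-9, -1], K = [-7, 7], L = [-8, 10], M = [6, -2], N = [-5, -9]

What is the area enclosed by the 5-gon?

Apply the surveyor's formula: 2A = Σ (x_i·y_{i+1} − x_{i+1}·y_i), indices taken mod 5.
Σ = (-70) + (-14) + (-44) + (-64) + (-76) = -268
Area = |Σ|/2 = 134.

134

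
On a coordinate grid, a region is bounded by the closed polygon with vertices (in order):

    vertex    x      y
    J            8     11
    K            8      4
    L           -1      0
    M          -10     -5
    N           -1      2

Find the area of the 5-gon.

Apply the shoelace (surveyor's) formula: 2A = Σ (x_i·y_{i+1} − x_{i+1}·y_i), indices taken mod 5.
J→K: (8)(4) − (8)(11) = -56
K→L: (8)(0) − (-1)(4) = 4
L→M: (-1)(-5) − (-10)(0) = 5
M→N: (-10)(2) − (-1)(-5) = -25
N→J: (-1)(11) − (8)(2) = -27
Σ = -99
Area = |Σ|/2 = 49.5.

49.5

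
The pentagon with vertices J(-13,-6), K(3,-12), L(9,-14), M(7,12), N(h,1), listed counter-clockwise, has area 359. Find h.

-14

The doubled signed area Σ (x_i y_{i+1} − x_{i+1} y_i) is linear in h.
With h=0 it equals 466; the coefficient of h is -18 (from the two edges through N).
So -18·h + 466 = 2·359 = 718 ⇒ h = -14.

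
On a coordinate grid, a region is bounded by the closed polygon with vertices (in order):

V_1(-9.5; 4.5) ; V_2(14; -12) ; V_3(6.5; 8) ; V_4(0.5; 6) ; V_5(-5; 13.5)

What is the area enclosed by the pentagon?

Apply the shoelace (surveyor's) formula: 2A = Σ (x_i·y_{i+1} − x_{i+1}·y_i), indices taken mod 5.
V_1→V_2: (-9.5)(-12) − (14)(4.5) = 51
V_2→V_3: (14)(8) − (6.5)(-12) = 190
V_3→V_4: (6.5)(6) − (0.5)(8) = 35
V_4→V_5: (0.5)(13.5) − (-5)(6) = 36.75
V_5→V_1: (-5)(4.5) − (-9.5)(13.5) = 105.75
Σ = 418.5
Area = |Σ|/2 = 209.25.

209.25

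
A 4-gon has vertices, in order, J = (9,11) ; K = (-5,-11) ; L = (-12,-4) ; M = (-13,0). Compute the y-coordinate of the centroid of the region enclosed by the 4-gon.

-35/117

Apply the shoelace (surveyor's) formula. First the cross-terms c_i = x_i·y_{i+1} − x_{i+1}·y_i:
  -44, -112, -52, -143  ⇒  2A = -351, A = -175.5.
Then Σ (y_i + y_{i+1})·c_i = 315, so ȳ = 315 / (6·(-175.5)) = -35/117.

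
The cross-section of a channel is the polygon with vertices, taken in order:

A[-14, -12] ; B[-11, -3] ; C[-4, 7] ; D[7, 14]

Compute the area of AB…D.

Apply the surveyor's formula: 2A = Σ (x_i·y_{i+1} − x_{i+1}·y_i), indices taken mod 4.
Σ = (-90) + (-89) + (-105) + (112) = -172
Area = |Σ|/2 = 86.

86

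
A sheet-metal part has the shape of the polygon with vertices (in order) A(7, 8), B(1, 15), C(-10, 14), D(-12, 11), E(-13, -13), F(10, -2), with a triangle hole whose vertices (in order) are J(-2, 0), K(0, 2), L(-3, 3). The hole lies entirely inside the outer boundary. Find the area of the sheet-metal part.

430

Outer boundary:
Apply the shoelace formula: 2A = Σ (x_i·y_{i+1} − x_{i+1}·y_i), indices taken mod 6.
A→B: (7)(15) − (1)(8) = 97
B→C: (1)(14) − (-10)(15) = 164
C→D: (-10)(11) − (-12)(14) = 58
D→E: (-12)(-13) − (-13)(11) = 299
E→F: (-13)(-2) − (10)(-13) = 156
F→A: (10)(8) − (7)(-2) = 94
Σ = 868
Area = |Σ|/2 = 434.
Hole:
Apply the surveyor's formula: 2A = Σ (x_i·y_{i+1} − x_{i+1}·y_i), indices taken mod 3.
J→K: (-2)(2) − (0)(0) = -4
K→L: (0)(3) − (-3)(2) = 6
L→J: (-3)(0) − (-2)(3) = 6
Σ = 8
Area = |Σ|/2 = 4.
Net area = 434 − 4 = 430.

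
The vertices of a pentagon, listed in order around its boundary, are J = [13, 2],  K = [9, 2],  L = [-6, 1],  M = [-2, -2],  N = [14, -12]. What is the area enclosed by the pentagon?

J→K: (13)(2) − (9)(2) = 8
K→L: (9)(1) − (-6)(2) = 21
L→M: (-6)(-2) − (-2)(1) = 14
M→N: (-2)(-12) − (14)(-2) = 52
N→J: (14)(2) − (13)(-12) = 184
Σ = 279
Area = |Σ|/2 = 139.5.

139.5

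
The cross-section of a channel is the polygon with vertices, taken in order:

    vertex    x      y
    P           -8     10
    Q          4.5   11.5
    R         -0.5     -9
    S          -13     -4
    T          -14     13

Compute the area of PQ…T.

Σ = (-137) + (-34.75) + (-115) + (-225) + (-36) = -547.75
Area = |Σ|/2 = 273.875.

273.875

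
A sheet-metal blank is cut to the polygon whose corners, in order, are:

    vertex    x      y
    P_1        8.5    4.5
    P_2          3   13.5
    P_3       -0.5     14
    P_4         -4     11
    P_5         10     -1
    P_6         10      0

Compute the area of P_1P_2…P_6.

Cross-terms: 101.25, 48.75, 50.5, -106, 10, 45  ⇒  Σ = 149.5
Area = |Σ|/2 = 74.75.

74.75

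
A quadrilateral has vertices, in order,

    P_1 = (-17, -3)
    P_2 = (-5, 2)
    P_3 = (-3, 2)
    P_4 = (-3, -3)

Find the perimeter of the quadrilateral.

34

|P_1P_2| = √((12)² + (5)²) = √169 = 13
|P_2P_3| = √((2)² + (0)²) = √4 = 2
|P_3P_4| = √((0)² + (-5)²) = √25 = 5
|P_4P_1| = √((-14)² + (0)²) = √196 = 14
Perimeter = 13 + 2 + 5 + 14 = 34.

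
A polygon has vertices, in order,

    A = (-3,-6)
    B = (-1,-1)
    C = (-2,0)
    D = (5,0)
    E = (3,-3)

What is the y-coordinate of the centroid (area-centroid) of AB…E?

-311/141

Apply Gauss's area formula. First the cross-terms c_i = x_i·y_{i+1} − x_{i+1}·y_i:
  -3, -2, 0, -15, -27  ⇒  2A = -47, A = -23.5.
Then Σ (y_i + y_{i+1})·c_i = 311, so ȳ = 311 / (6·(-23.5)) = -311/141.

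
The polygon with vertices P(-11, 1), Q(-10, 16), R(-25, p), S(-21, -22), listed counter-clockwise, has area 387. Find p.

23

Write out the shoelace sum; only the two edges meeting at R involve p:
2·Area = [((-10)·p − (-25)·16) + ((-25)·(-22) − (-21)·p)] + -429
       = 11·p + 521 = 774
⇒ p = 23.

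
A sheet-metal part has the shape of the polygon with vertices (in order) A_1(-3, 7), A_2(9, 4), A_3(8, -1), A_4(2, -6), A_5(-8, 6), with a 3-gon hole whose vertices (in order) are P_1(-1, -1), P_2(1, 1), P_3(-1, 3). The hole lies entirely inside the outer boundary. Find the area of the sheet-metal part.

114

Outer boundary:
Apply the shoelace (surveyor's) formula: 2A = Σ (x_i·y_{i+1} − x_{i+1}·y_i), indices taken mod 5.
A_1→A_2: (-3)(4) − (9)(7) = -75
A_2→A_3: (9)(-1) − (8)(4) = -41
A_3→A_4: (8)(-6) − (2)(-1) = -46
A_4→A_5: (2)(6) − (-8)(-6) = -36
A_5→A_1: (-8)(7) − (-3)(6) = -38
Σ = -236
Area = |Σ|/2 = 118.
Hole:
Σ = (0) + (4) + (4) = 8
Area = |Σ|/2 = 4.
Net area = 118 − 4 = 114.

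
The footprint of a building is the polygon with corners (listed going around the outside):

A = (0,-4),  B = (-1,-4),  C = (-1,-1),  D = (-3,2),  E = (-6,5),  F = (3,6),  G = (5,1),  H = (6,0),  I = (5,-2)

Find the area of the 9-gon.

Σ = (-4) + (-3) + (-5) + (-3) + (-51) + (-27) + (-6) + (-12) + (-20) = -131
Area = |Σ|/2 = 65.5.

65.5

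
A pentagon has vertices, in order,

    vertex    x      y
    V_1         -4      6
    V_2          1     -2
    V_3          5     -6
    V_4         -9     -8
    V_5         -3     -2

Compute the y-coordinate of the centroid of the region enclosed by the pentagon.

-52/15

Apply the surveyor's formula. First the cross-terms c_i = x_i·y_{i+1} − x_{i+1}·y_i:
  2, 4, -94, -6, -26  ⇒  2A = -120, A = -60.
Then Σ (y_i + y_{i+1})·c_i = 1248, so ȳ = 1248 / (6·(-60)) = -52/15.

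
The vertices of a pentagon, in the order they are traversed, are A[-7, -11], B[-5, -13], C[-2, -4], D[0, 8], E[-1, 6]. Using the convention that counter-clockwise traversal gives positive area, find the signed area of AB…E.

37.5

Apply the surveyor's formula: 2A = Σ (x_i·y_{i+1} − x_{i+1}·y_i), indices taken mod 5.
Σ = (36) + (-6) + (-16) + (8) + (53) = 75
Signed area = Σ/2 = 37.5 (positive ⇒ counter-clockwise traversal).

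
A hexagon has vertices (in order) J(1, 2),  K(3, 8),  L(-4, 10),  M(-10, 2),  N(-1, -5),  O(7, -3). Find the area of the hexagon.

Apply the shoelace formula: 2A = Σ (x_i·y_{i+1} − x_{i+1}·y_i), indices taken mod 6.
Cross-terms: 2, 62, 92, 52, 38, 17  ⇒  Σ = 263
Area = |Σ|/2 = 131.5.

131.5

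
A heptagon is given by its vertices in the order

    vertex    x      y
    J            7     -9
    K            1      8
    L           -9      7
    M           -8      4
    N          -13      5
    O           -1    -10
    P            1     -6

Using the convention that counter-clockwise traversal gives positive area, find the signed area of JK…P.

180

Apply Gauss's area formula: 2A = Σ (x_i·y_{i+1} − x_{i+1}·y_i), indices taken mod 7.
Σ = (65) + (79) + (20) + (12) + (135) + (16) + (33) = 360
Signed area = Σ/2 = 180 (positive ⇒ counter-clockwise traversal).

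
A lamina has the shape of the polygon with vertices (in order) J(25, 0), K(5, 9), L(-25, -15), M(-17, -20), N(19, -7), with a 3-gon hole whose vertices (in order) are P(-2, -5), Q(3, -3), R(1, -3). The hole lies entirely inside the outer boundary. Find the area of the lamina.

645

Outer boundary:
Apply the shoelace formula: 2A = Σ (x_i·y_{i+1} − x_{i+1}·y_i), indices taken mod 5.
Σ = (225) + (150) + (245) + (499) + (175) = 1294
Area = |Σ|/2 = 647.
Hole:
Apply the surveyor's formula: 2A = Σ (x_i·y_{i+1} − x_{i+1}·y_i), indices taken mod 3.
P→Q: (-2)(-3) − (3)(-5) = 21
Q→R: (3)(-3) − (1)(-3) = -6
R→P: (1)(-5) − (-2)(-3) = -11
Σ = 4
Area = |Σ|/2 = 2.
Net area = 647 − 2 = 645.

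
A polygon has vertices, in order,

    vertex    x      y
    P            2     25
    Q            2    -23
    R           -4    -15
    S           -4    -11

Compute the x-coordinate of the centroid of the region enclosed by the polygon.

Apply the surveyor's formula. First the cross-terms c_i = x_i·y_{i+1} − x_{i+1}·y_i:
  -96, -122, -16, -78  ⇒  2A = -312, A = -156.
Then Σ (x_i + x_{i+1})·c_i = 144, so x̄ = 144 / (6·(-156)) = -2/13.

-2/13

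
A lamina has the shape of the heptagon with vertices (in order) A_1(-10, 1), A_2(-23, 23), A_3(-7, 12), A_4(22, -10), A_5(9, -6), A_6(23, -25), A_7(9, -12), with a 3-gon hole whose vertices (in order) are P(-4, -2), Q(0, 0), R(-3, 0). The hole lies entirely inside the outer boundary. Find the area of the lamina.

Outer boundary:
Apply the shoelace (surveyor's) formula: 2A = Σ (x_i·y_{i+1} − x_{i+1}·y_i), indices taken mod 7.
Σ = (-207) + (-115) + (-194) + (-42) + (-87) + (-51) + (-111) = -807
Area = |Σ|/2 = 403.5.
Hole:
Σ = (0) + (0) + (6) = 6
Area = |Σ|/2 = 3.
Net area = 403.5 − 3 = 400.5.

400.5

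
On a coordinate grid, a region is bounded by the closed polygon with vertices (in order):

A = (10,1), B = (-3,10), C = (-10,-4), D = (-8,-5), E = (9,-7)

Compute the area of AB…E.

206.5

Apply the surveyor's formula: 2A = Σ (x_i·y_{i+1} − x_{i+1}·y_i), indices taken mod 5.
A→B: (10)(10) − (-3)(1) = 103
B→C: (-3)(-4) − (-10)(10) = 112
C→D: (-10)(-5) − (-8)(-4) = 18
D→E: (-8)(-7) − (9)(-5) = 101
E→A: (9)(1) − (10)(-7) = 79
Σ = 413
Area = |Σ|/2 = 206.5.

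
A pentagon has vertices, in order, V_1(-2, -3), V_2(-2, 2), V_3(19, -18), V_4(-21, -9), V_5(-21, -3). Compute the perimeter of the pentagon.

|V_1V_2| = √((0)² + (5)²) = √25 = 5
|V_2V_3| = √((21)² + (-20)²) = √841 = 29
|V_3V_4| = √((-40)² + (9)²) = √1681 = 41
|V_4V_5| = √((0)² + (6)²) = √36 = 6
|V_5V_1| = √((19)² + (0)²) = √361 = 19
Perimeter = 5 + 29 + 41 + 6 + 19 = 100.

100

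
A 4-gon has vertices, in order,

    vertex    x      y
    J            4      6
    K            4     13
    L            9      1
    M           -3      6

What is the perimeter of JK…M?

40

|JK| = √((0)² + (7)²) = √49 = 7
|KL| = √((5)² + (-12)²) = √169 = 13
|LM| = √((-12)² + (5)²) = √169 = 13
|MJ| = √((7)² + (0)²) = √49 = 7
Perimeter = 7 + 13 + 13 + 7 = 40.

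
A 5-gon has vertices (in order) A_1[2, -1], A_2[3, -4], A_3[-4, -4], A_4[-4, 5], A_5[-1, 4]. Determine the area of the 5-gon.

43.5

Apply the shoelace (surveyor's) formula: 2A = Σ (x_i·y_{i+1} − x_{i+1}·y_i), indices taken mod 5.
Cross-terms: -5, -28, -36, -11, -7  ⇒  Σ = -87
Area = |Σ|/2 = 43.5.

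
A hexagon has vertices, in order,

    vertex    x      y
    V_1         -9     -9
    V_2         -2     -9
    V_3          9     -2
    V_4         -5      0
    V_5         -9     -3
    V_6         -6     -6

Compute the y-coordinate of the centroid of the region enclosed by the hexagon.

Apply Gauss's area formula. First the cross-terms c_i = x_i·y_{i+1} − x_{i+1}·y_i:
  63, 85, -10, 15, 36, 0  ⇒  2A = 189, A = 94.5.
Then Σ (y_i + y_{i+1})·c_i = -2418, so ȳ = -2418 / (6·94.5) = -806/189.

-806/189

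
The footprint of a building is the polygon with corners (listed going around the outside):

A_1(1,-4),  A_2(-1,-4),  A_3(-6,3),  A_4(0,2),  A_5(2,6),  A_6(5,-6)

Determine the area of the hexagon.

53.5

Apply the shoelace (surveyor's) formula: 2A = Σ (x_i·y_{i+1} − x_{i+1}·y_i), indices taken mod 6.
Σ = (-8) + (-27) + (-12) + (-4) + (-42) + (-14) = -107
Area = |Σ|/2 = 53.5.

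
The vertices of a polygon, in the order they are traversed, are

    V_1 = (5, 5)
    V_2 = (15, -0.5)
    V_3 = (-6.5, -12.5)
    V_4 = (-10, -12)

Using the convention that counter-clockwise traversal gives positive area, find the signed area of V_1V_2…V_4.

Σ = (-77.5) + (-190.75) + (-47) + (10) = -305.25
Signed area = Σ/2 = -152.625 (negative ⇒ clockwise traversal).

-152.625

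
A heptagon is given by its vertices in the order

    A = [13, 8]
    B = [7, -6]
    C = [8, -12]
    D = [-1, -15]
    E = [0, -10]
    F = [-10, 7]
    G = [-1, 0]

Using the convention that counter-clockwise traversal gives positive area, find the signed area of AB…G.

-196.5

Apply the shoelace (surveyor's) formula: 2A = Σ (x_i·y_{i+1} − x_{i+1}·y_i), indices taken mod 7.
Cross-terms: -134, -36, -132, 10, -100, 7, -8  ⇒  Σ = -393
Signed area = Σ/2 = -196.5 (negative ⇒ clockwise traversal).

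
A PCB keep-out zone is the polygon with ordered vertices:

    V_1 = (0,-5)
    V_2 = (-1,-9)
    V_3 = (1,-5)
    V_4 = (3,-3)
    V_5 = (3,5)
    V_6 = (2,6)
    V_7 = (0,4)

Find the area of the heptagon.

30.5

Cross-terms: -5, 14, 12, 24, 8, 8, 0  ⇒  Σ = 61
Area = |Σ|/2 = 30.5.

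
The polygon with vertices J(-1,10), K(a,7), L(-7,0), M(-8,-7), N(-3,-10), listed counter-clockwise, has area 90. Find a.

-7

Write out the shoelace sum; only the two edges meeting at K involve a:
2·Area = [((-1)·7 − a·10) + (a·0 − (-7)·7)] + 68
       = -10·a + 110 = 180
⇒ a = -7.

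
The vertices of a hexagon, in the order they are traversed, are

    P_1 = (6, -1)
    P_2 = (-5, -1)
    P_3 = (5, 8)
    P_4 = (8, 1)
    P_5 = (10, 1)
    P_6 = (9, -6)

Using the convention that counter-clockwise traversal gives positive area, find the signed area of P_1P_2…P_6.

Apply the shoelace (surveyor's) formula: 2A = Σ (x_i·y_{i+1} − x_{i+1}·y_i), indices taken mod 6.
Cross-terms: -11, -35, -59, -2, -69, 27  ⇒  Σ = -149
Signed area = Σ/2 = -74.5 (negative ⇒ clockwise traversal).

-74.5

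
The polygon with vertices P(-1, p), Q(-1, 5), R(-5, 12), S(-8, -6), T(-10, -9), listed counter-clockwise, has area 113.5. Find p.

The doubled signed area Σ (x_i y_{i+1} − x_{i+1} y_i) is linear in p.
With p=0 it equals 137; the coefficient of p is -9 (from the two edges through P).
So -9·p + 137 = 2·113.5 = 227 ⇒ p = -10.

-10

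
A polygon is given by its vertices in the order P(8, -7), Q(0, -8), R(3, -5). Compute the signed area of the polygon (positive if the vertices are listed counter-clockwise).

-10.5

Apply Gauss's area formula: 2A = Σ (x_i·y_{i+1} − x_{i+1}·y_i), indices taken mod 3.
P→Q: (8)(-8) − (0)(-7) = -64
Q→R: (0)(-5) − (3)(-8) = 24
R→P: (3)(-7) − (8)(-5) = 19
Σ = -21
Signed area = Σ/2 = -10.5 (negative ⇒ clockwise traversal).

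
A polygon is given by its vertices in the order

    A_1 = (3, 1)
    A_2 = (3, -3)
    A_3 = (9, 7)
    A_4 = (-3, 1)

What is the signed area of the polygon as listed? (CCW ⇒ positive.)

Apply the shoelace formula: 2A = Σ (x_i·y_{i+1} − x_{i+1}·y_i), indices taken mod 4.
Σ = (-12) + (48) + (30) + (-6) = 60
Signed area = Σ/2 = 30 (positive ⇒ counter-clockwise traversal).

30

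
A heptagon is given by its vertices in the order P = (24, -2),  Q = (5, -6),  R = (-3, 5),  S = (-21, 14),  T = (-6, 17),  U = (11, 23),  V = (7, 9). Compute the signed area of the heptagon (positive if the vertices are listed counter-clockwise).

Apply Gauss's area formula: 2A = Σ (x_i·y_{i+1} − x_{i+1}·y_i), indices taken mod 7.
Σ = (-134) + (7) + (63) + (-273) + (-325) + (-62) + (-230) = -954
Signed area = Σ/2 = -477 (negative ⇒ clockwise traversal).

-477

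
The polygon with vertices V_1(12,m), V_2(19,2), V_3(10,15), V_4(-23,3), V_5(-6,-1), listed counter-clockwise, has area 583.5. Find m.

The doubled signed area Σ (x_i y_{i+1} − x_{i+1} y_i) is linear in m.
With m=0 it equals 717; the coefficient of m is -25 (from the two edges through V_1).
So -25·m + 717 = 2·583.5 = 1167 ⇒ m = -18.

-18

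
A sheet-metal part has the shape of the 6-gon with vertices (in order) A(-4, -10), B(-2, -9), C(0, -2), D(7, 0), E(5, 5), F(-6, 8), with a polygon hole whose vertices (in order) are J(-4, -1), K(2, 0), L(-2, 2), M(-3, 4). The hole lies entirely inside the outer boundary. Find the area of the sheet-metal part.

Outer boundary:
Apply Gauss's area formula: 2A = Σ (x_i·y_{i+1} − x_{i+1}·y_i), indices taken mod 6.
Cross-terms: 16, 4, 14, 35, 70, 92  ⇒  Σ = 231
Area = |Σ|/2 = 115.5.
Hole:
Apply the surveyor's formula: 2A = Σ (x_i·y_{i+1} − x_{i+1}·y_i), indices taken mod 4.
J→K: (-4)(0) − (2)(-1) = 2
K→L: (2)(2) − (-2)(0) = 4
L→M: (-2)(4) − (-3)(2) = -2
M→J: (-3)(-1) − (-4)(4) = 19
Σ = 23
Area = |Σ|/2 = 11.5.
Net area = 115.5 − 11.5 = 104.

104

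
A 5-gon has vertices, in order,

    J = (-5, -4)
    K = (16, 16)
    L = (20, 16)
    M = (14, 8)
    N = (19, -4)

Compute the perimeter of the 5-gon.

|JK| = √((21)² + (20)²) = √841 = 29
|KL| = √((4)² + (0)²) = √16 = 4
|LM| = √((-6)² + (-8)²) = √100 = 10
|MN| = √((5)² + (-12)²) = √169 = 13
|NJ| = √((-24)² + (0)²) = √576 = 24
Perimeter = 29 + 4 + 10 + 13 + 24 = 80.

80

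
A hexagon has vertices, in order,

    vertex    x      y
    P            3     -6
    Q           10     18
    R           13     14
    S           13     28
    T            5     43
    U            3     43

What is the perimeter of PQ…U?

112

|PQ| = √((7)² + (24)²) = √625 = 25
|QR| = √((3)² + (-4)²) = √25 = 5
|RS| = √((0)² + (14)²) = √196 = 14
|ST| = √((-8)² + (15)²) = √289 = 17
|TU| = √((-2)² + (0)²) = √4 = 2
|UP| = √((0)² + (-49)²) = √2401 = 49
Perimeter = 25 + 5 + 14 + 17 + 2 + 49 = 112.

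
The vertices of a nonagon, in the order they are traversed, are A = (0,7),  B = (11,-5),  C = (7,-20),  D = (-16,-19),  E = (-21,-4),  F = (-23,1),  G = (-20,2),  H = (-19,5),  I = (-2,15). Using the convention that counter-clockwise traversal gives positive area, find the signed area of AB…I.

Apply the surveyor's formula: 2A = Σ (x_i·y_{i+1} − x_{i+1}·y_i), indices taken mod 9.
Σ = (-77) + (-185) + (-453) + (-335) + (-113) + (-26) + (-62) + (-275) + (-14) = -1540
Signed area = Σ/2 = -770 (negative ⇒ clockwise traversal).

-770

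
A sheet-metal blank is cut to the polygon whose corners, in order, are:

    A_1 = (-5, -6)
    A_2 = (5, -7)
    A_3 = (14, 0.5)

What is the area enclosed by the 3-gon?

42

Apply the surveyor's formula: 2A = Σ (x_i·y_{i+1} − x_{i+1}·y_i), indices taken mod 3.
Cross-terms: 65, 100.5, -81.5  ⇒  Σ = 84
Area = |Σ|/2 = 42.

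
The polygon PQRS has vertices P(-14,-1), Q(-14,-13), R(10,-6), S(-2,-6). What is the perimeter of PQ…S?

62

|PQ| = √((0)² + (-12)²) = √144 = 12
|QR| = √((24)² + (7)²) = √625 = 25
|RS| = √((-12)² + (0)²) = √144 = 12
|SP| = √((-12)² + (5)²) = √169 = 13
Perimeter = 12 + 25 + 12 + 13 = 62.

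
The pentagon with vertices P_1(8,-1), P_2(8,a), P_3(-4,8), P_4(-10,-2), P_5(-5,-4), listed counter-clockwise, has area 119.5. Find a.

1

The doubled signed area Σ (x_i y_{i+1} − x_{i+1} y_i) is linear in a.
With a=0 it equals 227; the coefficient of a is 12 (from the two edges through P_2).
So 12·a + 227 = 2·119.5 = 239 ⇒ a = 1.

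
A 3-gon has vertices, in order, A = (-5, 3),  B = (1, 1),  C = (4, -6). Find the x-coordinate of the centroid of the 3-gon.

Apply the shoelace (surveyor's) formula. First the cross-terms c_i = x_i·y_{i+1} − x_{i+1}·y_i:
  -8, -10, -18  ⇒  2A = -36, A = -18.
Then Σ (x_i + x_{i+1})·c_i = 0, so x̄ = 0 / (6·(-18)) = 0.

0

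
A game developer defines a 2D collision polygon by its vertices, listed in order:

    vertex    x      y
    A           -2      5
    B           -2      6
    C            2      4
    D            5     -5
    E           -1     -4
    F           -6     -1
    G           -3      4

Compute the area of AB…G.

Apply the surveyor's formula: 2A = Σ (x_i·y_{i+1} − x_{i+1}·y_i), indices taken mod 7.
Cross-terms: -2, -20, -30, -25, -23, -27, -7  ⇒  Σ = -134
Area = |Σ|/2 = 67.

67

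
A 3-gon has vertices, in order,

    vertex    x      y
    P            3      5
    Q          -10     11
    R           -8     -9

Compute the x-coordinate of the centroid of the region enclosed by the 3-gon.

Apply Gauss's area formula. First the cross-terms c_i = x_i·y_{i+1} − x_{i+1}·y_i:
  83, 178, -13  ⇒  2A = 248, A = 124.
Then Σ (x_i + x_{i+1})·c_i = -3720, so x̄ = -3720 / (6·124) = -5.

-5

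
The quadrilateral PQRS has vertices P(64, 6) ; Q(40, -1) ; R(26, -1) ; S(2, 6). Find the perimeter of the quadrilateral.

126

|PQ| = √((-24)² + (-7)²) = √625 = 25
|QR| = √((-14)² + (0)²) = √196 = 14
|RS| = √((-24)² + (7)²) = √625 = 25
|SP| = √((62)² + (0)²) = √3844 = 62
Perimeter = 25 + 14 + 25 + 62 = 126.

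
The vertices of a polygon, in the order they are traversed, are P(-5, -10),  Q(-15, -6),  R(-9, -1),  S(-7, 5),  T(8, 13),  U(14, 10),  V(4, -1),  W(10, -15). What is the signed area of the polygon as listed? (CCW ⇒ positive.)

-361.5

Apply the shoelace (surveyor's) formula: 2A = Σ (x_i·y_{i+1} − x_{i+1}·y_i), indices taken mod 8.
Cross-terms: -120, -39, -52, -131, -102, -54, -50, -175  ⇒  Σ = -723
Signed area = Σ/2 = -361.5 (negative ⇒ clockwise traversal).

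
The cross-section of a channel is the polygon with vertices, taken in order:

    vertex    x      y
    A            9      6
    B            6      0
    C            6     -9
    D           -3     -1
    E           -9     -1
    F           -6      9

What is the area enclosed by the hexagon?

166.5

Σ = (-36) + (-54) + (-33) + (-6) + (-87) + (-117) = -333
Area = |Σ|/2 = 166.5.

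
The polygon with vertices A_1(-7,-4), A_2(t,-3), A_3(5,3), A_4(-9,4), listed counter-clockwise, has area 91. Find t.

Write out the shoelace sum; only the two edges meeting at A_2 involve t:
2·Area = [((-7)·(-3) − t·(-4)) + (t·3 − 5·(-3))] + 111
       = 7·t + 147 = 182
⇒ t = 5.

5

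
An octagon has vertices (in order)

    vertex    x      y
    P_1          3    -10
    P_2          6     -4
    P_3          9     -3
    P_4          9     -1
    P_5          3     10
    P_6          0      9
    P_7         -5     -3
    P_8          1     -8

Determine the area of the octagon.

P_1→P_2: (3)(-4) − (6)(-10) = 48
P_2→P_3: (6)(-3) − (9)(-4) = 18
P_3→P_4: (9)(-1) − (9)(-3) = 18
P_4→P_5: (9)(10) − (3)(-1) = 93
P_5→P_6: (3)(9) − (0)(10) = 27
P_6→P_7: (0)(-3) − (-5)(9) = 45
P_7→P_8: (-5)(-8) − (1)(-3) = 43
P_8→P_1: (1)(-10) − (3)(-8) = 14
Σ = 306
Area = |Σ|/2 = 153.

153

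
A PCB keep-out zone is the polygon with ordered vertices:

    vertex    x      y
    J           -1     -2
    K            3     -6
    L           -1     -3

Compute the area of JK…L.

Σ = (12) + (-15) + (-1) = -4
Area = |Σ|/2 = 2.

2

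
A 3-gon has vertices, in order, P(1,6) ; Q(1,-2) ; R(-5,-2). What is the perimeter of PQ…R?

|PQ| = √((0)² + (-8)²) = √64 = 8
|QR| = √((-6)² + (0)²) = √36 = 6
|RP| = √((6)² + (8)²) = √100 = 10
Perimeter = 8 + 6 + 10 = 24.

24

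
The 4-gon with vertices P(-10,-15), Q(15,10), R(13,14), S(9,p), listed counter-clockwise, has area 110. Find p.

The doubled signed area Σ (x_i y_{i+1} − x_{i+1} y_i) is linear in p.
With p=0 it equals -56; the coefficient of p is 23 (from the two edges through S).
So 23·p + -56 = 2·110 = 220 ⇒ p = 12.

12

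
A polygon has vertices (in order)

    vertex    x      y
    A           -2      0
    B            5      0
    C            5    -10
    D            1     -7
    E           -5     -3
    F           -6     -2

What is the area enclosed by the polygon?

Apply Gauss's area formula: 2A = Σ (x_i·y_{i+1} − x_{i+1}·y_i), indices taken mod 6.
Cross-terms: 0, -50, -25, -38, -8, -4  ⇒  Σ = -125
Area = |Σ|/2 = 62.5.

62.5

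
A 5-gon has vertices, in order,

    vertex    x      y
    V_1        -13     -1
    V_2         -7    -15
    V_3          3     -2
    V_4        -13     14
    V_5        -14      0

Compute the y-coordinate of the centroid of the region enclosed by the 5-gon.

Apply the surveyor's formula. First the cross-terms c_i = x_i·y_{i+1} − x_{i+1}·y_i:
  188, 59, 16, 196, 14  ⇒  2A = 473, A = 236.5.
Then Σ (y_i + y_{i+1})·c_i = -1089, so ȳ = -1089 / (6·236.5) = -33/43.

-33/43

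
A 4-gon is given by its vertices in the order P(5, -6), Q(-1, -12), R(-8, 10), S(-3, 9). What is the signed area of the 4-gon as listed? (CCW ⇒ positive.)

-120.5

Σ = (-66) + (-106) + (-42) + (-27) = -241
Signed area = Σ/2 = -120.5 (negative ⇒ clockwise traversal).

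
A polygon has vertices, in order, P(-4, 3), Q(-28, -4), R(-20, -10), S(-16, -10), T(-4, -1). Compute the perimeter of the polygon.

58

|PQ| = √((-24)² + (-7)²) = √625 = 25
|QR| = √((8)² + (-6)²) = √100 = 10
|RS| = √((4)² + (0)²) = √16 = 4
|ST| = √((12)² + (9)²) = √225 = 15
|TP| = √((0)² + (4)²) = √16 = 4
Perimeter = 25 + 10 + 4 + 15 + 4 = 58.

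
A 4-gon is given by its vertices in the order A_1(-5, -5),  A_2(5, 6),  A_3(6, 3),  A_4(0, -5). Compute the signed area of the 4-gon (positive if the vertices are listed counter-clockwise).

-40.5

Apply the shoelace formula: 2A = Σ (x_i·y_{i+1} − x_{i+1}·y_i), indices taken mod 4.
Σ = (-5) + (-21) + (-30) + (-25) = -81
Signed area = Σ/2 = -40.5 (negative ⇒ clockwise traversal).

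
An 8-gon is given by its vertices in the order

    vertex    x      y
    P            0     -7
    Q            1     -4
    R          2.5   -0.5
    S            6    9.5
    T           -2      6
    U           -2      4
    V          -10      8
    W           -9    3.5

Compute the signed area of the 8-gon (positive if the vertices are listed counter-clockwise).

Apply the surveyor's formula: 2A = Σ (x_i·y_{i+1} − x_{i+1}·y_i), indices taken mod 8.
Σ = (7) + (9.5) + (26.75) + (55) + (4) + (24) + (37) + (63) = 226.25
Signed area = Σ/2 = 113.125 (positive ⇒ counter-clockwise traversal).

113.125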